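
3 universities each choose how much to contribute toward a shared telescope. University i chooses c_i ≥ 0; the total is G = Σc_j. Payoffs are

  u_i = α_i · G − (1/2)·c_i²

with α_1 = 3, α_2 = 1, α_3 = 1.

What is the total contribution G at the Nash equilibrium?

5

University i's FOC: ∂u_i/∂c_i = α_i − c_i = 0, so c_i* = α_i.
NE contributions = (3, 1, 1); G = 5.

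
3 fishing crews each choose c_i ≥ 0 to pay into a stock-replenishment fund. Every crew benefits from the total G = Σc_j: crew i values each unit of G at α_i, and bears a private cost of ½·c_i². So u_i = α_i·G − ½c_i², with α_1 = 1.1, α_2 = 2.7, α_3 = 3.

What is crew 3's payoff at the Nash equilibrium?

Crew i's FOC: ∂u_i/∂c_i = α_i − c_i = 0, so c_i* = α_i.
NE contributions = (1.1, 2.7, 3); G = 6.8.
u_3 = α_3·G − ½·(c_3)² = 3·6.8 − ½·3² = 15.9.

15.9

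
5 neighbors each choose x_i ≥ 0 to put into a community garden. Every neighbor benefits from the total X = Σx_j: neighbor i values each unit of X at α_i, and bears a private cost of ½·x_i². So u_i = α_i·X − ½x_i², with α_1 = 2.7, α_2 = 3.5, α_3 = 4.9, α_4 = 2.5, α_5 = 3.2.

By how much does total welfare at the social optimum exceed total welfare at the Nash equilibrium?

453.38

Neighbor i's FOC: ∂u_i/∂x_i = α_i − x_i = 0, so x_i* = α_i.
NE contributions = (2.7, 3.5, 4.9, 2.5, 3.2); X = 16.8.
W^NE = (Σα)·X − ½Σα_i² = 16.8² − ½·60.04 = 252.22.
Planner sets x_i = Σα_j = 16.8 for every i, so X^SO = 5·16.8 = 84.
W^SO = (Σα)·X^SO − ½·5·(Σα)² = (5/2)·16.8² = 705.6.
Deadweight loss = W^SO − W^NE = 453.38.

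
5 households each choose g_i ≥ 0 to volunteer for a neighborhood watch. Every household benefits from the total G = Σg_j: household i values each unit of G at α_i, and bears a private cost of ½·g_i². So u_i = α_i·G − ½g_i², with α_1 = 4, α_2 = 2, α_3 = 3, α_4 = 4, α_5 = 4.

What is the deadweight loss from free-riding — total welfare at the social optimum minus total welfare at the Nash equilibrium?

Household i's FOC: ∂u_i/∂g_i = α_i − g_i = 0, so g_i* = α_i.
NE contributions = (4, 2, 3, 4, 4); G = 17.
W^NE = (Σα)·G − ½Σα_i² = 17² − ½·61 = 258.5.
Planner sets g_i = Σα_j = 17 for every i, so G^SO = 5·17 = 85.
W^SO = (Σα)·G^SO − ½·5·(Σα)² = (5/2)·17² = 722.5.
Deadweight loss = W^SO − W^NE = 464.

464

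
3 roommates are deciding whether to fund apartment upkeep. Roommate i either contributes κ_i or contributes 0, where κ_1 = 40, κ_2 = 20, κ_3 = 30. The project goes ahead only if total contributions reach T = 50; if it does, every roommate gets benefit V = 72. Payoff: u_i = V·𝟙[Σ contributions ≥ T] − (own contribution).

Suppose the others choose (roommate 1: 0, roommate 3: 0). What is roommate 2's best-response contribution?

0

Others' total = 0. Even contributing 20 gives 20 < 50: no benefit either way.
Best response: 0.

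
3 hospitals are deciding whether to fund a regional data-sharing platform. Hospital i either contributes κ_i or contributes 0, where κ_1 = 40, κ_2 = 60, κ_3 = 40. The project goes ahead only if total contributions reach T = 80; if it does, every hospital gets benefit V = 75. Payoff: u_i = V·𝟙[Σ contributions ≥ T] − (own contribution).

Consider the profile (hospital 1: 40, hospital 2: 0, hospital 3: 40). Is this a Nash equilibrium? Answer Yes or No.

Yes

Total = 80 ≥ 80: provided.
Hospital 1 (pledges 40, payoff 35): dropping to 0 → total 40, payoff 0. No gain.
Hospital 2 (pledges 0, payoff 75): pledging 60 → total 140, payoff 15. No gain.
Hospital 3 (pledges 40, payoff 35): dropping to 0 → total 40, payoff 0. No gain.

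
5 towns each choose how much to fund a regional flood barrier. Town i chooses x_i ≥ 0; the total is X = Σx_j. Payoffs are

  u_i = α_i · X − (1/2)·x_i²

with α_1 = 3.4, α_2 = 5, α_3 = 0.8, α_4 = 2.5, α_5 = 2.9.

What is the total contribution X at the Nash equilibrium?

Town i's FOC: ∂u_i/∂x_i = α_i − x_i = 0, so x_i* = α_i.
NE contributions = (3.4, 5, 0.8, 2.5, 2.9); X = 14.6.

14.6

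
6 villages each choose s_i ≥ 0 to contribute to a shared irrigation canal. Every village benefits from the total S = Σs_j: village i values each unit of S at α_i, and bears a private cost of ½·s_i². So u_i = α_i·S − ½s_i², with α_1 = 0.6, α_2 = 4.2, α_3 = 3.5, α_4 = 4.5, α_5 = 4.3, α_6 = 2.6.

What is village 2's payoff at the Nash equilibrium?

73.92

Village i's FOC: ∂u_i/∂s_i = α_i − s_i = 0, so s_i* = α_i.
NE contributions = (0.6, 4.2, 3.5, 4.5, 4.3, 2.6); S = 19.7.
u_2 = α_2·S − ½·(s_2)² = 4.2·19.7 − ½·4.2² = 73.92.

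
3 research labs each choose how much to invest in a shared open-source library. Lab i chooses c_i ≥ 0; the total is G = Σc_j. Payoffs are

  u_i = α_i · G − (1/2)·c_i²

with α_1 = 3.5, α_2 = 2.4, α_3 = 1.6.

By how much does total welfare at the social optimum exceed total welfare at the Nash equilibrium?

Lab i's FOC: ∂u_i/∂c_i = α_i − c_i = 0, so c_i* = α_i.
NE contributions = (3.5, 2.4, 1.6); G = 7.5.
W^NE = (Σα)·G − ½Σα_i² = 7.5² − ½·20.57 = 45.965.
Planner sets c_i = Σα_j = 7.5 for every i, so G^SO = 3·7.5 = 22.5.
W^SO = (Σα)·G^SO − ½·3·(Σα)² = (3/2)·7.5² = 84.375.
Deadweight loss = W^SO − W^NE = 38.41.

38.41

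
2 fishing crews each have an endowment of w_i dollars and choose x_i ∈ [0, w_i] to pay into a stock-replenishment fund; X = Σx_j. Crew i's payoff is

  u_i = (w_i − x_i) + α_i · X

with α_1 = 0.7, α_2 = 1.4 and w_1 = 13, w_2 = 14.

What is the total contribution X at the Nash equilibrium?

∂u_i/∂x_i = α_i − 1, so crew i contributes w_i if α_i > 1, else 0.
α_i > 1 for i ∈ {2}; NE contributions (0, 14), X = 14.

14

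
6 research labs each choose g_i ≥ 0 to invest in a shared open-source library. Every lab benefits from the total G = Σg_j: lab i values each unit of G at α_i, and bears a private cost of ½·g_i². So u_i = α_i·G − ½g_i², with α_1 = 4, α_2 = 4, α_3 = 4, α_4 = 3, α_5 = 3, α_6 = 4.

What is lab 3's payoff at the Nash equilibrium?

80

Lab i's FOC: ∂u_i/∂g_i = α_i − g_i = 0, so g_i* = α_i.
NE contributions = (4, 4, 4, 3, 3, 4); G = 22.
u_3 = α_3·G − ½·(g_3)² = 4·22 − ½·4² = 80.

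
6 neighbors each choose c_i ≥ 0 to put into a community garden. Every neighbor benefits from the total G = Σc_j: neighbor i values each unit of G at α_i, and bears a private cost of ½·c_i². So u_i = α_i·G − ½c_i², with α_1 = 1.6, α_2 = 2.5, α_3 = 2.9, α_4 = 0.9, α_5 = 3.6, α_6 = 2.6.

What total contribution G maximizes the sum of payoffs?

84.6

Planner FOC: ∂(Σu_j)/∂c_i = (Σα_j) − c_i = 0, so c_i^SO = Σα_j = 14.1 for every i; G^SO = 84.6.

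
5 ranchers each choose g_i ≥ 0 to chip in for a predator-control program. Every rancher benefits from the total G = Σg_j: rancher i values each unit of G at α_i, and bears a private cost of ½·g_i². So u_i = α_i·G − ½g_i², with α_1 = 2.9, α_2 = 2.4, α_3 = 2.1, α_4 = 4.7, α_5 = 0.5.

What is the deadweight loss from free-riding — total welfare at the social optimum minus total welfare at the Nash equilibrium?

258.6

Rancher i's FOC: ∂u_i/∂g_i = α_i − g_i = 0, so g_i* = α_i.
NE contributions = (2.9, 2.4, 2.1, 4.7, 0.5); G = 12.6.
W^NE = (Σα)·G − ½Σα_i² = 12.6² − ½·40.92 = 138.3.
Planner sets g_i = Σα_j = 12.6 for every i, so G^SO = 5·12.6 = 63.
W^SO = (Σα)·G^SO − ½·5·(Σα)² = (5/2)·12.6² = 396.9.
Deadweight loss = W^SO − W^NE = 258.6.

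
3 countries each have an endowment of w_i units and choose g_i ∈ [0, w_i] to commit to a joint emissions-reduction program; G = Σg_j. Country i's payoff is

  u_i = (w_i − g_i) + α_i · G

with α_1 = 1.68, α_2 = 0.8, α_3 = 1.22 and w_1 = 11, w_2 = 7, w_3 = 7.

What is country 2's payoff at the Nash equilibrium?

∂u_i/∂g_i = α_i − 1, so country i contributes w_i if α_i > 1, else 0.
α_i > 1 for i ∈ {1, 3}; NE contributions (11, 0, 7), G = 18.
u_2 = (7 − 0) + 0.8·18 = 21.4.

21.4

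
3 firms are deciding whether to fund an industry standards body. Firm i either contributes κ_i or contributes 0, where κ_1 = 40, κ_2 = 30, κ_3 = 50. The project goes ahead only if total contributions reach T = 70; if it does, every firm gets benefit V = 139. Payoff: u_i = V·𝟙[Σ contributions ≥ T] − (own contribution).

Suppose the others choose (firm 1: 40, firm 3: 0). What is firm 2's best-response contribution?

30

Others' total = 40. Contributing 30 brings total to 70 ≥ 70: gain V − κ_2 = 109.
Best response: 30.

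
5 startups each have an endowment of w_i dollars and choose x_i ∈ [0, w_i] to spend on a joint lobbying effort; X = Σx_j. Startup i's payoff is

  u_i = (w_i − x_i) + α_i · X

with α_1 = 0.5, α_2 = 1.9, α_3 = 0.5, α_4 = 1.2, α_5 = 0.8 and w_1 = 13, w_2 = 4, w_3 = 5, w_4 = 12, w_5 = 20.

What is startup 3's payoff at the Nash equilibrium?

∂u_i/∂x_i = α_i − 1, so startup i contributes w_i if α_i > 1, else 0.
α_i > 1 for i ∈ {2, 4}; NE contributions (0, 4, 0, 12, 0), X = 16.
u_3 = (5 − 0) + 0.5·16 = 13.

13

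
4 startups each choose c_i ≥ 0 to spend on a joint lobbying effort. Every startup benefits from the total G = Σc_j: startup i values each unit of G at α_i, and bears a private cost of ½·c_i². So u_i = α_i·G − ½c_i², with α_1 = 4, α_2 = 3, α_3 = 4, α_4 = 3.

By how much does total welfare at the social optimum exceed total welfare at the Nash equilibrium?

Startup i's FOC: ∂u_i/∂c_i = α_i − c_i = 0, so c_i* = α_i.
NE contributions = (4, 3, 4, 3); G = 14.
W^NE = (Σα)·G − ½Σα_i² = 14² − ½·50 = 171.
Planner sets c_i = Σα_j = 14 for every i, so G^SO = 4·14 = 56.
W^SO = (Σα)·G^SO − ½·4·(Σα)² = (4/2)·14² = 392.
Deadweight loss = W^SO − W^NE = 221.

221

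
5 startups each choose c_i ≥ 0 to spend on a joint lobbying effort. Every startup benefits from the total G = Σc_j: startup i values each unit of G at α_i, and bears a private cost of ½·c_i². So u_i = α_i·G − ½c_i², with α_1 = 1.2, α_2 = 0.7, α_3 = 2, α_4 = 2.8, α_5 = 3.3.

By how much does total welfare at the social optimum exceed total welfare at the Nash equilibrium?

Startup i's FOC: ∂u_i/∂c_i = α_i − c_i = 0, so c_i* = α_i.
NE contributions = (1.2, 0.7, 2, 2.8, 3.3); G = 10.
W^NE = (Σα)·G − ½Σα_i² = 10² − ½·24.66 = 87.67.
Planner sets c_i = Σα_j = 10 for every i, so G^SO = 5·10 = 50.
W^SO = (Σα)·G^SO − ½·5·(Σα)² = (5/2)·10² = 250.
Deadweight loss = W^SO − W^NE = 162.33.

162.33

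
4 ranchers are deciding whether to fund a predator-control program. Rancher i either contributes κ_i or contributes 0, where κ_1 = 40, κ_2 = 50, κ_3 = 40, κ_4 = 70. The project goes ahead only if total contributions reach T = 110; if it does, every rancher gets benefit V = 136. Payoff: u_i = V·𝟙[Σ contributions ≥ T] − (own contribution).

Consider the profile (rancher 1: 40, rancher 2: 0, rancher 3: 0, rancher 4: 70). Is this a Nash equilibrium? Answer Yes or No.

Yes

Total = 110 ≥ 110: provided.
Rancher 1 (pledges 40, payoff 96): dropping to 0 → total 70, payoff 0. No gain.
Rancher 2 (pledges 0, payoff 136): pledging 50 → total 160, payoff 86. No gain.
Rancher 3 (pledges 0, payoff 136): pledging 40 → total 150, payoff 96. No gain.
Rancher 4 (pledges 70, payoff 66): dropping to 0 → total 40, payoff 0. No gain.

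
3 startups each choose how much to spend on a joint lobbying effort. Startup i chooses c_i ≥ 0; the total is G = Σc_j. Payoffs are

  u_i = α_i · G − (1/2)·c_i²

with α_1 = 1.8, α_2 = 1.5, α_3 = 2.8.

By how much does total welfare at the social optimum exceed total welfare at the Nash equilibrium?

Startup i's FOC: ∂u_i/∂c_i = α_i − c_i = 0, so c_i* = α_i.
NE contributions = (1.8, 1.5, 2.8); G = 6.1.
W^NE = (Σα)·G − ½Σα_i² = 6.1² − ½·13.33 = 30.545.
Planner sets c_i = Σα_j = 6.1 for every i, so G^SO = 3·6.1 = 18.3.
W^SO = (Σα)·G^SO − ½·3·(Σα)² = (3/2)·6.1² = 55.815.
Deadweight loss = W^SO − W^NE = 25.27.

25.27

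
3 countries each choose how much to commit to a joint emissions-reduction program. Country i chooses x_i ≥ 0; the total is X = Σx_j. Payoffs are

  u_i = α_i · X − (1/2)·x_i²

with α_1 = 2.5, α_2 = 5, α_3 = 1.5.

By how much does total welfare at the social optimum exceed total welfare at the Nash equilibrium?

57.25

Country i's FOC: ∂u_i/∂x_i = α_i − x_i = 0, so x_i* = α_i.
NE contributions = (2.5, 5, 1.5); X = 9.
W^NE = (Σα)·X − ½Σα_i² = 9² − ½·33.5 = 64.25.
Planner sets x_i = Σα_j = 9 for every i, so X^SO = 3·9 = 27.
W^SO = (Σα)·X^SO − ½·3·(Σα)² = (3/2)·9² = 121.5.
Deadweight loss = W^SO − W^NE = 57.25.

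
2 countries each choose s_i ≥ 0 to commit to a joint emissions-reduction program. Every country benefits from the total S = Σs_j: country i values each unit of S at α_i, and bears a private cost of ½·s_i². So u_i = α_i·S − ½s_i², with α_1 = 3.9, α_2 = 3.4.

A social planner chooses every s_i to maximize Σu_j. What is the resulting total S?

Planner FOC: ∂(Σu_j)/∂s_i = (Σα_j) − s_i = 0, so s_i^SO = Σα_j = 7.3 for every i; S^SO = 14.6.

14.6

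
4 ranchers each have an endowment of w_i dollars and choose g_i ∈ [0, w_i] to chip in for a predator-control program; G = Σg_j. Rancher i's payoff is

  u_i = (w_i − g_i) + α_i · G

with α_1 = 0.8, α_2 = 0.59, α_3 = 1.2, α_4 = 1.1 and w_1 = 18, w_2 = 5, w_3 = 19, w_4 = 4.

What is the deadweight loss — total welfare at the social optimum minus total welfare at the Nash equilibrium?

∂u_i/∂g_i = α_i − 1, so rancher i contributes w_i if α_i > 1, else 0.
α_i > 1 for i ∈ {3, 4}; NE contributions (0, 0, 19, 4), G = 23.
W^NE = Σw_i − G^NE + (Σα_i)·G^NE = 46 + 2.69·23 = 107.87.
Planner: ∂(Σu_j)/∂g_i = Σα_j − 1 = 2.69 > 0, so everyone contributes w_i; G^SO = 46, W^SO = 46 + 2.69·46 = 169.74.
Deadweight loss = 61.87.

61.87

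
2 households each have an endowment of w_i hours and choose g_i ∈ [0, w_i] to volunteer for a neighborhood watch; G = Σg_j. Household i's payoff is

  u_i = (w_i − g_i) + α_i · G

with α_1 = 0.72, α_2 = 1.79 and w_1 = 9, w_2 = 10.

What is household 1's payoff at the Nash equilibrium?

∂u_i/∂g_i = α_i − 1, so household i contributes w_i if α_i > 1, else 0.
α_i > 1 for i ∈ {2}; NE contributions (0, 10), G = 10.
u_1 = (9 − 0) + 0.72·10 = 16.2.

16.2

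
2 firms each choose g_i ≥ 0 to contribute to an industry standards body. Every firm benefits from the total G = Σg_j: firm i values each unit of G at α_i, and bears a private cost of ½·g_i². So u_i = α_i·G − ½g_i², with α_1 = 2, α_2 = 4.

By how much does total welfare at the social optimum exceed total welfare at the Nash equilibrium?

Firm i's FOC: ∂u_i/∂g_i = α_i − g_i = 0, so g_i* = α_i.
NE contributions = (2, 4); G = 6.
W^NE = (Σα)·G − ½Σα_i² = 6² − ½·20 = 26.
Planner sets g_i = Σα_j = 6 for every i, so G^SO = 2·6 = 12.
W^SO = (Σα)·G^SO − ½·2·(Σα)² = (2/2)·6² = 36.
Deadweight loss = W^SO − W^NE = 10.

10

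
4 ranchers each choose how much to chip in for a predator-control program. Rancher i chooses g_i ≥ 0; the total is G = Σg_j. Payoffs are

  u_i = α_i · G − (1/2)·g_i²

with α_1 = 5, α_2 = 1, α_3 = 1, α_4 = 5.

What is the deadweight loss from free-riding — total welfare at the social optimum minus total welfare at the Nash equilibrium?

170

Rancher i's FOC: ∂u_i/∂g_i = α_i − g_i = 0, so g_i* = α_i.
NE contributions = (5, 1, 1, 5); G = 12.
W^NE = (Σα)·G − ½Σα_i² = 12² − ½·52 = 118.
Planner sets g_i = Σα_j = 12 for every i, so G^SO = 4·12 = 48.
W^SO = (Σα)·G^SO − ½·4·(Σα)² = (4/2)·12² = 288.
Deadweight loss = W^SO − W^NE = 170.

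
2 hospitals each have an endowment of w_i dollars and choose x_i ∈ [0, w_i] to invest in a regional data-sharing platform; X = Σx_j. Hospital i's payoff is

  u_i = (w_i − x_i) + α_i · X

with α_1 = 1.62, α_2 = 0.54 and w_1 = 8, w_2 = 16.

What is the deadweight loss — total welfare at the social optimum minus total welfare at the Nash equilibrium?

∂u_i/∂x_i = α_i − 1, so hospital i contributes w_i if α_i > 1, else 0.
α_i > 1 for i ∈ {1}; NE contributions (8, 0), X = 8.
W^NE = Σw_i − X^NE + (Σα_i)·X^NE = 24 + 1.16·8 = 33.28.
Planner: ∂(Σu_j)/∂x_i = Σα_j − 1 = 1.16 > 0, so everyone contributes w_i; X^SO = 24, W^SO = 24 + 1.16·24 = 51.84.
Deadweight loss = 18.56.

18.56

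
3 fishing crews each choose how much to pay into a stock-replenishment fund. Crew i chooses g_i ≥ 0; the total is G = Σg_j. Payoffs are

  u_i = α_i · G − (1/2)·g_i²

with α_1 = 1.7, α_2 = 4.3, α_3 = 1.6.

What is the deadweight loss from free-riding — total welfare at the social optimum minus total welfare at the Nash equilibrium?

Crew i's FOC: ∂u_i/∂g_i = α_i − g_i = 0, so g_i* = α_i.
NE contributions = (1.7, 4.3, 1.6); G = 7.6.
W^NE = (Σα)·G − ½Σα_i² = 7.6² − ½·23.94 = 45.79.
Planner sets g_i = Σα_j = 7.6 for every i, so G^SO = 3·7.6 = 22.8.
W^SO = (Σα)·G^SO − ½·3·(Σα)² = (3/2)·7.6² = 86.64.
Deadweight loss = W^SO − W^NE = 40.85.

40.85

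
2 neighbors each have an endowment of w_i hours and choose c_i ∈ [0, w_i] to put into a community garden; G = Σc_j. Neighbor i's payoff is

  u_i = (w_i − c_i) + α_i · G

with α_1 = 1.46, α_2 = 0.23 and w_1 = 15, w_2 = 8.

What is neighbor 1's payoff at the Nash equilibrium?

∂u_i/∂c_i = α_i − 1, so neighbor i contributes w_i if α_i > 1, else 0.
α_i > 1 for i ∈ {1}; NE contributions (15, 0), G = 15.
u_1 = (15 − 15) + 1.46·15 = 21.9.

21.9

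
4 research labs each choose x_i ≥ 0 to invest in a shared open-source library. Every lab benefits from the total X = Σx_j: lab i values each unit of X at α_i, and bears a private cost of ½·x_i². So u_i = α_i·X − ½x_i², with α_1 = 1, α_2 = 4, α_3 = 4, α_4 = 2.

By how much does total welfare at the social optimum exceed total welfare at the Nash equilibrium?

139.5

Lab i's FOC: ∂u_i/∂x_i = α_i − x_i = 0, so x_i* = α_i.
NE contributions = (1, 4, 4, 2); X = 11.
W^NE = (Σα)·X − ½Σα_i² = 11² − ½·37 = 102.5.
Planner sets x_i = Σα_j = 11 for every i, so X^SO = 4·11 = 44.
W^SO = (Σα)·X^SO − ½·4·(Σα)² = (4/2)·11² = 242.
Deadweight loss = W^SO − W^NE = 139.5.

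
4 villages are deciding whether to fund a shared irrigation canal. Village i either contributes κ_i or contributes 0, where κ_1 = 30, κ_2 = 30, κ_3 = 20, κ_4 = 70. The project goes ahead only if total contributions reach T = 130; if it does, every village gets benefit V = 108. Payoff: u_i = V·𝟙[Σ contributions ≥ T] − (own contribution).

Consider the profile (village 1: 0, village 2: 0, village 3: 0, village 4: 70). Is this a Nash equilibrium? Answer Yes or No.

Total = 70 < 130: not provided.
Village 1 (pledges 0, payoff 0): pledging 30 → total 100, payoff -30. No gain.
Village 2 (pledges 0, payoff 0): pledging 30 → total 100, payoff -30. No gain.
Village 3 (pledges 0, payoff 0): pledging 20 → total 90, payoff -20. No gain.
Village 4 (pledges 70, payoff -70): dropping to 0 → total 0, payoff 0. Profitable deviation.

No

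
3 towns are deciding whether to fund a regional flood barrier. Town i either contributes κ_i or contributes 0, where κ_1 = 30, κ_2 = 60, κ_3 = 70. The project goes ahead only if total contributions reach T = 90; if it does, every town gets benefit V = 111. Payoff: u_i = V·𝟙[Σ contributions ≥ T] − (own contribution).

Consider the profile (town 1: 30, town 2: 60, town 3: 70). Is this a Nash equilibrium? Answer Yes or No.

Total = 160 ≥ 90: provided.
Town 1 (pledges 30, payoff 81): dropping to 0 → total 130, payoff 111. Profitable deviation.

No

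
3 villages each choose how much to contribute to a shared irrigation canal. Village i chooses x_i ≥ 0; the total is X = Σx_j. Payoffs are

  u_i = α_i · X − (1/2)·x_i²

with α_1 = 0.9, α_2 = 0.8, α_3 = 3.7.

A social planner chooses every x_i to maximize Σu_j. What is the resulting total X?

16.2

Planner FOC: ∂(Σu_j)/∂x_i = (Σα_j) − x_i = 0, so x_i^SO = Σα_j = 5.4 for every i; X^SO = 16.2.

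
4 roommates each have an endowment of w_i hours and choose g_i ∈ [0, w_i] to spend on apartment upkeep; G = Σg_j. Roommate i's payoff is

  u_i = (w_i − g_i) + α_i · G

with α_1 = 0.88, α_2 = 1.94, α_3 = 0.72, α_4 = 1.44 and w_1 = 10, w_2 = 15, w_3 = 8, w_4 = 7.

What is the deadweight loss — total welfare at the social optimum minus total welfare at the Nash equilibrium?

∂u_i/∂g_i = α_i − 1, so roommate i contributes w_i if α_i > 1, else 0.
α_i > 1 for i ∈ {2, 4}; NE contributions (0, 15, 0, 7), G = 22.
W^NE = Σw_i − G^NE + (Σα_i)·G^NE = 40 + 3.98·22 = 127.56.
Planner: ∂(Σu_j)/∂g_i = Σα_j − 1 = 3.98 > 0, so everyone contributes w_i; G^SO = 40, W^SO = 40 + 3.98·40 = 199.2.
Deadweight loss = 71.64.

71.64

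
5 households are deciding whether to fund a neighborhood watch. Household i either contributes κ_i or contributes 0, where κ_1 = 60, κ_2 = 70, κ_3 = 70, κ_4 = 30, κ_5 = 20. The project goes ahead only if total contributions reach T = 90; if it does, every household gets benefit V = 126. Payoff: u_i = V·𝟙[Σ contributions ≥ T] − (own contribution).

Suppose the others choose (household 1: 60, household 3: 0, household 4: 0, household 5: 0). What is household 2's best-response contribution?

Others' total = 60. Contributing 70 brings total to 130 ≥ 90: gain V − κ_2 = 56.
Best response: 70.

70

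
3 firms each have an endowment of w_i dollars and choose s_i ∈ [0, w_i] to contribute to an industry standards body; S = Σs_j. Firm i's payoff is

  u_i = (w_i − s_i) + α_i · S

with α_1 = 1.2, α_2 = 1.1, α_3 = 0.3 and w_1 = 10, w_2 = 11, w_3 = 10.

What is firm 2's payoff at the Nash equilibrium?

23.1

∂u_i/∂s_i = α_i − 1, so firm i contributes w_i if α_i > 1, else 0.
α_i > 1 for i ∈ {1, 2}; NE contributions (10, 11, 0), S = 21.
u_2 = (11 − 11) + 1.1·21 = 23.1.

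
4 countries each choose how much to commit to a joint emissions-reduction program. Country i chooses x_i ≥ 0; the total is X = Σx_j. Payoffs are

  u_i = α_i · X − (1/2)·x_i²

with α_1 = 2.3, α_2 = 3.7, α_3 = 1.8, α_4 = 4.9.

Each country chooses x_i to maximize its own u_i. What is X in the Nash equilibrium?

Country i's FOC: ∂u_i/∂x_i = α_i − x_i = 0, so x_i* = α_i.
NE contributions = (2.3, 3.7, 1.8, 4.9); X = 12.7.

12.7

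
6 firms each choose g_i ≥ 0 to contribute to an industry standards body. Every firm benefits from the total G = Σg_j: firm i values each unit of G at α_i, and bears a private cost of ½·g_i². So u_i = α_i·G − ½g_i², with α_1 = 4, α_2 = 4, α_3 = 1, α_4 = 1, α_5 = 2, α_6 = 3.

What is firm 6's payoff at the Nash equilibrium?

40.5

Firm i's FOC: ∂u_i/∂g_i = α_i − g_i = 0, so g_i* = α_i.
NE contributions = (4, 4, 1, 1, 2, 3); G = 15.
u_6 = α_6·G − ½·(g_6)² = 3·15 − ½·3² = 40.5.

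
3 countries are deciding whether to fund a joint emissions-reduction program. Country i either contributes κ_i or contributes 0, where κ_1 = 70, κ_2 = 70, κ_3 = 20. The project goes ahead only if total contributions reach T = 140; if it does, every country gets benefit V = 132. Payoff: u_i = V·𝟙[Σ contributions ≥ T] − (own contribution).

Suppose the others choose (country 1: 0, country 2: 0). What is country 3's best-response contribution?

0

Others' total = 0. Even contributing 20 gives 20 < 140: no benefit either way.
Best response: 0.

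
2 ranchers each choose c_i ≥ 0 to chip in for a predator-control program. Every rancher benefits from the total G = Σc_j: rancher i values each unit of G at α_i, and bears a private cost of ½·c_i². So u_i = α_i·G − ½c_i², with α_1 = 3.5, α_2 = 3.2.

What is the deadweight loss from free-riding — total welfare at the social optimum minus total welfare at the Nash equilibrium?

11.245

Rancher i's FOC: ∂u_i/∂c_i = α_i − c_i = 0, so c_i* = α_i.
NE contributions = (3.5, 3.2); G = 6.7.
W^NE = (Σα)·G − ½Σα_i² = 6.7² − ½·22.49 = 33.645.
Planner sets c_i = Σα_j = 6.7 for every i, so G^SO = 2·6.7 = 13.4.
W^SO = (Σα)·G^SO − ½·2·(Σα)² = (2/2)·6.7² = 44.89.
Deadweight loss = W^SO − W^NE = 11.245.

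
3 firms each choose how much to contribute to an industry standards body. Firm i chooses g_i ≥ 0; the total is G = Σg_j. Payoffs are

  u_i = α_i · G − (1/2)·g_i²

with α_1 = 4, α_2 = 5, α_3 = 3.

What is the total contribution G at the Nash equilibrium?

Firm i's FOC: ∂u_i/∂g_i = α_i − g_i = 0, so g_i* = α_i.
NE contributions = (4, 5, 3); G = 12.

12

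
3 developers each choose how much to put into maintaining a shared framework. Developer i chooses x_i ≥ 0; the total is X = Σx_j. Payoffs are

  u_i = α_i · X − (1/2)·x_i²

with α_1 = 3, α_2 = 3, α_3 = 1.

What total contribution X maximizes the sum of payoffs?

21

Planner FOC: ∂(Σu_j)/∂x_i = (Σα_j) − x_i = 0, so x_i^SO = Σα_j = 7 for every i; X^SO = 21.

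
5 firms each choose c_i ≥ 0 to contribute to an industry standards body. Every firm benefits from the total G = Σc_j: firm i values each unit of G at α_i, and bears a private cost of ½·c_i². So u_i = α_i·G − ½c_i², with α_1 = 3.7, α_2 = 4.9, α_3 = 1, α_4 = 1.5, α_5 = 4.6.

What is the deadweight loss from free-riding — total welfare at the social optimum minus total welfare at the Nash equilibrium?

400.79

Firm i's FOC: ∂u_i/∂c_i = α_i − c_i = 0, so c_i* = α_i.
NE contributions = (3.7, 4.9, 1, 1.5, 4.6); G = 15.7.
W^NE = (Σα)·G − ½Σα_i² = 15.7² − ½·62.11 = 215.435.
Planner sets c_i = Σα_j = 15.7 for every i, so G^SO = 5·15.7 = 78.5.
W^SO = (Σα)·G^SO − ½·5·(Σα)² = (5/2)·15.7² = 616.225.
Deadweight loss = W^SO − W^NE = 400.79.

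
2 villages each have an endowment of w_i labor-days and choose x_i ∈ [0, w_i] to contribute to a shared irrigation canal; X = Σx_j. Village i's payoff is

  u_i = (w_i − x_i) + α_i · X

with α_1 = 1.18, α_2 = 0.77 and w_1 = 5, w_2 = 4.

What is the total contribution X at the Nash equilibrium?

∂u_i/∂x_i = α_i − 1, so village i contributes w_i if α_i > 1, else 0.
α_i > 1 for i ∈ {1}; NE contributions (5, 0), X = 5.

5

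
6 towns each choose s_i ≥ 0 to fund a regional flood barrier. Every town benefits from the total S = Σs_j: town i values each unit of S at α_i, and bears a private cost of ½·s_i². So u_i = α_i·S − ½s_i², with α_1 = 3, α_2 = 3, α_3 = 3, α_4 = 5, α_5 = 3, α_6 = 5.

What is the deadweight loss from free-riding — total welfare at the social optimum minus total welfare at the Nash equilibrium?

1011

Town i's FOC: ∂u_i/∂s_i = α_i − s_i = 0, so s_i* = α_i.
NE contributions = (3, 3, 3, 5, 3, 5); S = 22.
W^NE = (Σα)·S − ½Σα_i² = 22² − ½·86 = 441.
Planner sets s_i = Σα_j = 22 for every i, so S^SO = 6·22 = 132.
W^SO = (Σα)·S^SO − ½·6·(Σα)² = (6/2)·22² = 1452.
Deadweight loss = W^SO − W^NE = 1011.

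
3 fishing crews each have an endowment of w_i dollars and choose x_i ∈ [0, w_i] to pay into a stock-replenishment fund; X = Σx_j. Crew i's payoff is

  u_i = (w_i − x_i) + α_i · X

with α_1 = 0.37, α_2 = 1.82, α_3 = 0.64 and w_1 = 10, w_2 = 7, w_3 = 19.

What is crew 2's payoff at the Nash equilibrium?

12.74

∂u_i/∂x_i = α_i − 1, so crew i contributes w_i if α_i > 1, else 0.
α_i > 1 for i ∈ {2}; NE contributions (0, 7, 0), X = 7.
u_2 = (7 − 7) + 1.82·7 = 12.74.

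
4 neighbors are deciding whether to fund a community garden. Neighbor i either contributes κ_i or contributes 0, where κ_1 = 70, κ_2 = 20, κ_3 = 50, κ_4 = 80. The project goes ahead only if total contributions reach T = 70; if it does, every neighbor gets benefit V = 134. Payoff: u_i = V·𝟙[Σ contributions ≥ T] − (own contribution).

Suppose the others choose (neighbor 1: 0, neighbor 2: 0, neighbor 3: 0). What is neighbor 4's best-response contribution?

80

Others' total = 0. Contributing 80 brings total to 80 ≥ 70: gain V − κ_4 = 54.
Best response: 80.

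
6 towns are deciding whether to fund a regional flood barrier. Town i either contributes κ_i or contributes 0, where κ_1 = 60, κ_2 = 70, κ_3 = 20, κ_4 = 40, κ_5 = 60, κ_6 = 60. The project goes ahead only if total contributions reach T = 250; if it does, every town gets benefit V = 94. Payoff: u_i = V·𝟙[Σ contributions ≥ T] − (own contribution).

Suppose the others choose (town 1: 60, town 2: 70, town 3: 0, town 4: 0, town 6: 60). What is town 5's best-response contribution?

Others' total = 190. Contributing 60 brings total to 250 ≥ 250: gain V − κ_5 = 34.
Best response: 60.

60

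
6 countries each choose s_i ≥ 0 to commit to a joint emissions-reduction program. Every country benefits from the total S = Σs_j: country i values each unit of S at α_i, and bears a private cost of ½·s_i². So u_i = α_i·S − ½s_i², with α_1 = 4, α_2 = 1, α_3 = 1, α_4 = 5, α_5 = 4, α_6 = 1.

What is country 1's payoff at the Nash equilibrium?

Country i's FOC: ∂u_i/∂s_i = α_i − s_i = 0, so s_i* = α_i.
NE contributions = (4, 1, 1, 5, 4, 1); S = 16.
u_1 = α_1·S − ½·(s_1)² = 4·16 − ½·4² = 56.

56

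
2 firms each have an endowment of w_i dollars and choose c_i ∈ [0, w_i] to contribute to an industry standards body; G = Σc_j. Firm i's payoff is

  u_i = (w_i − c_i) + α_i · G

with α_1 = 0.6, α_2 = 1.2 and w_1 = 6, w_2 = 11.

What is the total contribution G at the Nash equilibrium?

∂u_i/∂c_i = α_i − 1, so firm i contributes w_i if α_i > 1, else 0.
α_i > 1 for i ∈ {2}; NE contributions (0, 11), G = 11.

11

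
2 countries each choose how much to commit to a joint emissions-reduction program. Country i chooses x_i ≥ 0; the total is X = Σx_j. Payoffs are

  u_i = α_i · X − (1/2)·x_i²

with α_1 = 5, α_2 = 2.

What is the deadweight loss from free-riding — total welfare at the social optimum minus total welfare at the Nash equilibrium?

14.5

Country i's FOC: ∂u_i/∂x_i = α_i − x_i = 0, so x_i* = α_i.
NE contributions = (5, 2); X = 7.
W^NE = (Σα)·X − ½Σα_i² = 7² − ½·29 = 34.5.
Planner sets x_i = Σα_j = 7 for every i, so X^SO = 2·7 = 14.
W^SO = (Σα)·X^SO − ½·2·(Σα)² = (2/2)·7² = 49.
Deadweight loss = W^SO − W^NE = 14.5.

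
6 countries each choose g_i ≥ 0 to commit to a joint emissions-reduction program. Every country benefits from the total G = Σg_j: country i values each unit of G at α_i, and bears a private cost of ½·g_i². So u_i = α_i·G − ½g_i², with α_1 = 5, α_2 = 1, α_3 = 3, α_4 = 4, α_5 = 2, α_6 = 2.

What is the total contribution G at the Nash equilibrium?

Country i's FOC: ∂u_i/∂g_i = α_i − g_i = 0, so g_i* = α_i.
NE contributions = (5, 1, 3, 4, 2, 2); G = 17.

17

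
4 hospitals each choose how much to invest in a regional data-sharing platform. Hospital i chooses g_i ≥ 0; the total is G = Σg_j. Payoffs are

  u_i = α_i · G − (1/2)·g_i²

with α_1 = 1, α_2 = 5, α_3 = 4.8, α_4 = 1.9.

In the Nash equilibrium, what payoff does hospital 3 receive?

49.44

Hospital i's FOC: ∂u_i/∂g_i = α_i − g_i = 0, so g_i* = α_i.
NE contributions = (1, 5, 4.8, 1.9); G = 12.7.
u_3 = α_3·G − ½·(g_3)² = 4.8·12.7 − ½·4.8² = 49.44.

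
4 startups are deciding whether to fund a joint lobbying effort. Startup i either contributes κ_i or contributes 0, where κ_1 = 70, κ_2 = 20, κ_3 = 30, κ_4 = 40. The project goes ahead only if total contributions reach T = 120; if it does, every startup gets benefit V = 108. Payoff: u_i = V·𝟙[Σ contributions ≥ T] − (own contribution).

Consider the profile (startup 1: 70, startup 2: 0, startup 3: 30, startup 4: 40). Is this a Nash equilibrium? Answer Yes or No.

Yes

Total = 140 ≥ 120: provided.
Startup 1 (pledges 70, payoff 38): dropping to 0 → total 70, payoff 0. No gain.
Startup 2 (pledges 0, payoff 108): pledging 20 → total 160, payoff 88. No gain.
Startup 3 (pledges 30, payoff 78): dropping to 0 → total 110, payoff 0. No gain.
Startup 4 (pledges 40, payoff 68): dropping to 0 → total 100, payoff 0. No gain.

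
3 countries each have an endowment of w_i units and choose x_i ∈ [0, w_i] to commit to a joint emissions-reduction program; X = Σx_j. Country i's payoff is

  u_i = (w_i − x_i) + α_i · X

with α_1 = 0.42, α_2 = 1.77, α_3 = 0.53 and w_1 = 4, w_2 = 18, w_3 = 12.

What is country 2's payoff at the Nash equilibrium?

31.86

∂u_i/∂x_i = α_i − 1, so country i contributes w_i if α_i > 1, else 0.
α_i > 1 for i ∈ {2}; NE contributions (0, 18, 0), X = 18.
u_2 = (18 − 18) + 1.77·18 = 31.86.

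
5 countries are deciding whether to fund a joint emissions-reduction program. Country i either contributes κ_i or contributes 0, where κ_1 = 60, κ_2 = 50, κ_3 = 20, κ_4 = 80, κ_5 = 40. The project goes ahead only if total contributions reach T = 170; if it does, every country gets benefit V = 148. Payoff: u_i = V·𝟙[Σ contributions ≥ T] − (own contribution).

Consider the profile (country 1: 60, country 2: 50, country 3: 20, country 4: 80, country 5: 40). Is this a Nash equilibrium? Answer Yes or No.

No

Total = 250 ≥ 170: provided.
Country 1 (pledges 60, payoff 88): dropping to 0 → total 190, payoff 148. Profitable deviation.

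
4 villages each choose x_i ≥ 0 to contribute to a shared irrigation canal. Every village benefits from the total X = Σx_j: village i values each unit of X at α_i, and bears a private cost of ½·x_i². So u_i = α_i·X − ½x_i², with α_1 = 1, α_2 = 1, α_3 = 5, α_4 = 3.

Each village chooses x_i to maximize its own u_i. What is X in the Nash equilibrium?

Village i's FOC: ∂u_i/∂x_i = α_i − x_i = 0, so x_i* = α_i.
NE contributions = (1, 1, 5, 3); X = 10.

10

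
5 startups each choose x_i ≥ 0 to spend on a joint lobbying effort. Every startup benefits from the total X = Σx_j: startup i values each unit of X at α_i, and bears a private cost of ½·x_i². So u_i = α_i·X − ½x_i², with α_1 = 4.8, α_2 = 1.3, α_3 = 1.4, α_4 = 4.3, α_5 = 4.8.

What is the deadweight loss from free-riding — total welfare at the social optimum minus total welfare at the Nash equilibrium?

Startup i's FOC: ∂u_i/∂x_i = α_i − x_i = 0, so x_i* = α_i.
NE contributions = (4.8, 1.3, 1.4, 4.3, 4.8); X = 16.6.
W^NE = (Σα)·X − ½Σα_i² = 16.6² − ½·68.22 = 241.45.
Planner sets x_i = Σα_j = 16.6 for every i, so X^SO = 5·16.6 = 83.
W^SO = (Σα)·X^SO − ½·5·(Σα)² = (5/2)·16.6² = 688.9.
Deadweight loss = W^SO − W^NE = 447.45.

447.45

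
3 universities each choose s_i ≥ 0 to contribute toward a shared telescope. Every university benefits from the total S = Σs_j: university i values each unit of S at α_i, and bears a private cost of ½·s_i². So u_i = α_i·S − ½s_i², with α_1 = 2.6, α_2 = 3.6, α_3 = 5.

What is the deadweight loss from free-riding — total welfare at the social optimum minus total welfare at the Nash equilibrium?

85.08

University i's FOC: ∂u_i/∂s_i = α_i − s_i = 0, so s_i* = α_i.
NE contributions = (2.6, 3.6, 5); S = 11.2.
W^NE = (Σα)·S − ½Σα_i² = 11.2² − ½·44.72 = 103.08.
Planner sets s_i = Σα_j = 11.2 for every i, so S^SO = 3·11.2 = 33.6.
W^SO = (Σα)·S^SO − ½·3·(Σα)² = (3/2)·11.2² = 188.16.
Deadweight loss = W^SO − W^NE = 85.08.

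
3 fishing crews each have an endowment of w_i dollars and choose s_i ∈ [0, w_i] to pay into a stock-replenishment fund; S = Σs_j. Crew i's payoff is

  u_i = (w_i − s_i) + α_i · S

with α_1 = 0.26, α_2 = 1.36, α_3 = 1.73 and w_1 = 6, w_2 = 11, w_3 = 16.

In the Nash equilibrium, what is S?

27

∂u_i/∂s_i = α_i − 1, so crew i contributes w_i if α_i > 1, else 0.
α_i > 1 for i ∈ {2, 3}; NE contributions (0, 11, 16), S = 27.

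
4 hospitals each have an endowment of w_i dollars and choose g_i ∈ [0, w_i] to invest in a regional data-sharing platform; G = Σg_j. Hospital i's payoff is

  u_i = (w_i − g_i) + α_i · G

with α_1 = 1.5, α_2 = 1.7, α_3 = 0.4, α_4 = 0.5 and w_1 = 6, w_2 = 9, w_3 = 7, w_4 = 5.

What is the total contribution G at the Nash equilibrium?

15

∂u_i/∂g_i = α_i − 1, so hospital i contributes w_i if α_i > 1, else 0.
α_i > 1 for i ∈ {1, 2}; NE contributions (6, 9, 0, 0), G = 15.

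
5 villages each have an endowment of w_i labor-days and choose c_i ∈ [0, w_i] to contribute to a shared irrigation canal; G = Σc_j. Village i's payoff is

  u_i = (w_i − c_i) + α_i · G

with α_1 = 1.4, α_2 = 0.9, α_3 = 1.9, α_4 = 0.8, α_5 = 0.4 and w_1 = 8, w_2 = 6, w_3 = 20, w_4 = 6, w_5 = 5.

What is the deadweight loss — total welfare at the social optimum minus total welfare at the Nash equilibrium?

74.8

∂u_i/∂c_i = α_i − 1, so village i contributes w_i if α_i > 1, else 0.
α_i > 1 for i ∈ {1, 3}; NE contributions (8, 0, 20, 0, 0), G = 28.
W^NE = Σw_i − G^NE + (Σα_i)·G^NE = 45 + 4.4·28 = 168.2.
Planner: ∂(Σu_j)/∂c_i = Σα_j − 1 = 4.4 > 0, so everyone contributes w_i; G^SO = 45, W^SO = 45 + 4.4·45 = 243.
Deadweight loss = 74.8.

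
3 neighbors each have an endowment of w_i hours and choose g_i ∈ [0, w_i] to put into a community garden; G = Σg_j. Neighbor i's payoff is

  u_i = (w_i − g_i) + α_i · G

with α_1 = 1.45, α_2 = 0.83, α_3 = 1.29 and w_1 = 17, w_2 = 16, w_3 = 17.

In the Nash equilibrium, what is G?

34

∂u_i/∂g_i = α_i − 1, so neighbor i contributes w_i if α_i > 1, else 0.
α_i > 1 for i ∈ {1, 3}; NE contributions (17, 0, 17), G = 34.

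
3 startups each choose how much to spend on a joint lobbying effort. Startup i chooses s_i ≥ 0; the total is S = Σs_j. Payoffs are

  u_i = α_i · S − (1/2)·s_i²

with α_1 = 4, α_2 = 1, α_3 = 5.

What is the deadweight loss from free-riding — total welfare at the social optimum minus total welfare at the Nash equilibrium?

71

Startup i's FOC: ∂u_i/∂s_i = α_i − s_i = 0, so s_i* = α_i.
NE contributions = (4, 1, 5); S = 10.
W^NE = (Σα)·S − ½Σα_i² = 10² − ½·42 = 79.
Planner sets s_i = Σα_j = 10 for every i, so S^SO = 3·10 = 30.
W^SO = (Σα)·S^SO − ½·3·(Σα)² = (3/2)·10² = 150.
Deadweight loss = W^SO − W^NE = 71.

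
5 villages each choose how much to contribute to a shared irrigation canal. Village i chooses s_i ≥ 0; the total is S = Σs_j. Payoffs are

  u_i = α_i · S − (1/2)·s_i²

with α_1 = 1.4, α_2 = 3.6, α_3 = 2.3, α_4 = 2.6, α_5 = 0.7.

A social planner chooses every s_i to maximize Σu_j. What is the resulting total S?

Planner FOC: ∂(Σu_j)/∂s_i = (Σα_j) − s_i = 0, so s_i^SO = Σα_j = 10.6 for every i; S^SO = 53.

53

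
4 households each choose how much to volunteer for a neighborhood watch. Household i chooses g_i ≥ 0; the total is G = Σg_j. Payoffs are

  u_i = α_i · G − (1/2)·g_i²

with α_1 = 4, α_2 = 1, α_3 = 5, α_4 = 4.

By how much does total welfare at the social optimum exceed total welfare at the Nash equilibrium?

225

Household i's FOC: ∂u_i/∂g_i = α_i − g_i = 0, so g_i* = α_i.
NE contributions = (4, 1, 5, 4); G = 14.
W^NE = (Σα)·G − ½Σα_i² = 14² − ½·58 = 167.
Planner sets g_i = Σα_j = 14 for every i, so G^SO = 4·14 = 56.
W^SO = (Σα)·G^SO − ½·4·(Σα)² = (4/2)·14² = 392.
Deadweight loss = W^SO − W^NE = 225.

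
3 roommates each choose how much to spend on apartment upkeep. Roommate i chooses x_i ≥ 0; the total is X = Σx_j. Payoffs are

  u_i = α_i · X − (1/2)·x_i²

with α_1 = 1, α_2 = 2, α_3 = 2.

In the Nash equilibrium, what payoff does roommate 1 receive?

Roommate i's FOC: ∂u_i/∂x_i = α_i − x_i = 0, so x_i* = α_i.
NE contributions = (1, 2, 2); X = 5.
u_1 = α_1·X − ½·(x_1)² = 1·5 − ½·1² = 4.5.

4.5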